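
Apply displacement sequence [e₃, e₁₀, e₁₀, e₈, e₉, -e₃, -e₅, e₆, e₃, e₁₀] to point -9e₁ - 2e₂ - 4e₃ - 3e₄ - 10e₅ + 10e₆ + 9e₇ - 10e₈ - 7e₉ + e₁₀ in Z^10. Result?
(-9, -2, -3, -3, -11, 11, 9, -9, -6, 4)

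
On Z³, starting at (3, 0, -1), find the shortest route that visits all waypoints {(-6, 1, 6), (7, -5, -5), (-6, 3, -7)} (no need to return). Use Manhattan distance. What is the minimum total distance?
51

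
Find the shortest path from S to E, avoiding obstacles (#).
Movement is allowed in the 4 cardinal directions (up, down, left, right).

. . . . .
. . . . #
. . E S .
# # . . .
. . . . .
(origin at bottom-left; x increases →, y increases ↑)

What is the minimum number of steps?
1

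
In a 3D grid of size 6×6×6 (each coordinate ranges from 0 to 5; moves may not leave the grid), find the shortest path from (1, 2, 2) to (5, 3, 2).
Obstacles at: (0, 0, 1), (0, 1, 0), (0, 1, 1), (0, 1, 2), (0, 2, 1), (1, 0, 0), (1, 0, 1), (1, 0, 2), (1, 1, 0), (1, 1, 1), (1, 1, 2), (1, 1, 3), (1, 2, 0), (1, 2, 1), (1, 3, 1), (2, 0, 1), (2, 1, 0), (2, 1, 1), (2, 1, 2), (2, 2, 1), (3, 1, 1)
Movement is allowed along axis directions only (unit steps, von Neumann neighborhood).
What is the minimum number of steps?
5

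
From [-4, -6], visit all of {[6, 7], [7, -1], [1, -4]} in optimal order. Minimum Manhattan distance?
25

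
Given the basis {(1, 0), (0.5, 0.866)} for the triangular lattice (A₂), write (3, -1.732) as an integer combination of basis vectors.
4b₁ - 2b₂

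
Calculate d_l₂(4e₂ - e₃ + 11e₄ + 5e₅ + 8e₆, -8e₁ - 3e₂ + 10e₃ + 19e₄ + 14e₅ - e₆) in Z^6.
21.4476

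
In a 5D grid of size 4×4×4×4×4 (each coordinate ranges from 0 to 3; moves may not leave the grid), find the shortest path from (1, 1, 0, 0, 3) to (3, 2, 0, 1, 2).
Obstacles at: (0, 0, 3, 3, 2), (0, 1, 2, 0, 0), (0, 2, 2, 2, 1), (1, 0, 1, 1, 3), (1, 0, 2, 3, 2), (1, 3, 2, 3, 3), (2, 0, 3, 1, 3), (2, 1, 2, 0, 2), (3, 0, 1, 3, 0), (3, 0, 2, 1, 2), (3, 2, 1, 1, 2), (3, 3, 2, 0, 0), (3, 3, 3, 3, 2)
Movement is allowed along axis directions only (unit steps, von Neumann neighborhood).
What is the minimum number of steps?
5
(one shortest path: (1, 1, 0, 0, 3) → (2, 1, 0, 0, 3) → (3, 1, 0, 0, 3) → (3, 2, 0, 0, 3) → (3, 2, 0, 1, 3) → (3, 2, 0, 1, 2))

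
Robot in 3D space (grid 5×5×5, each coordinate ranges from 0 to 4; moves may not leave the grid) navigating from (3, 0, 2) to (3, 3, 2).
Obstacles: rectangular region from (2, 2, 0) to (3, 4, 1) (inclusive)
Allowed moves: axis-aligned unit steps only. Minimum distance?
3
(one shortest path: (3, 0, 2) → (3, 1, 2) → (3, 2, 2) → (3, 3, 2))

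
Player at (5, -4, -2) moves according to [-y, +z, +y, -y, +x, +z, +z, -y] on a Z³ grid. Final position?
(6, -6, 1)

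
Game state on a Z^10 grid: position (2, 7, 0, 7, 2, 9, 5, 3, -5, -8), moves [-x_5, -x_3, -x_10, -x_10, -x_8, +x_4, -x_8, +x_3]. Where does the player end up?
(2, 7, 0, 8, 1, 9, 5, 1, -5, -10)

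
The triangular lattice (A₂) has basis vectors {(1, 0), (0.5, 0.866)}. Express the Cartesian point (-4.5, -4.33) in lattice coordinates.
-2b₁ - 5b₂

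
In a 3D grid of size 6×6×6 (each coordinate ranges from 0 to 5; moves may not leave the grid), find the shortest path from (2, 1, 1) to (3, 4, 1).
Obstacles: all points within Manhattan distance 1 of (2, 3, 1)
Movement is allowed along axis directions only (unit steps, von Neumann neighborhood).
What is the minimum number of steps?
6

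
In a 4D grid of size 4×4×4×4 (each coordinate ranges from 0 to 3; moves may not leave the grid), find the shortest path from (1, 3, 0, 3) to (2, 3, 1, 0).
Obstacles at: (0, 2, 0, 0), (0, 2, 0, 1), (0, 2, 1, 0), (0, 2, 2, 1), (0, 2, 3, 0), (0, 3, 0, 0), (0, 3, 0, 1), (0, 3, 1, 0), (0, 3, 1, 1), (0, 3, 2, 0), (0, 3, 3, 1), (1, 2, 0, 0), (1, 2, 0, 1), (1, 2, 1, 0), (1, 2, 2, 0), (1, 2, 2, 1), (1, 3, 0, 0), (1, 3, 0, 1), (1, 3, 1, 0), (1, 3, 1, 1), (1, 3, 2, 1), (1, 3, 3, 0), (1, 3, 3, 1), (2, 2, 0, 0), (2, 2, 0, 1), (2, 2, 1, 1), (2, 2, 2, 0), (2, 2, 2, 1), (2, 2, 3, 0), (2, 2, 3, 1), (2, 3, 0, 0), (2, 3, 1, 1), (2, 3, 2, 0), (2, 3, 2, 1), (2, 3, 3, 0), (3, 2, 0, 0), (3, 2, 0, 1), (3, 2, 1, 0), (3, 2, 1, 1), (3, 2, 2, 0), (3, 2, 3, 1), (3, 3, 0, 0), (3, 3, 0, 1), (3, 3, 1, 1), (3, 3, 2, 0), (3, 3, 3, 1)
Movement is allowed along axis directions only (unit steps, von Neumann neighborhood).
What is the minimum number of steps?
9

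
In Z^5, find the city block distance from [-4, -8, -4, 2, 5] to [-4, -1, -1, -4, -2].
23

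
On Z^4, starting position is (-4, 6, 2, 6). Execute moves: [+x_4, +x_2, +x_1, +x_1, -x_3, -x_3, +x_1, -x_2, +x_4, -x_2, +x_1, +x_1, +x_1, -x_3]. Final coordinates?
(2, 5, -1, 8)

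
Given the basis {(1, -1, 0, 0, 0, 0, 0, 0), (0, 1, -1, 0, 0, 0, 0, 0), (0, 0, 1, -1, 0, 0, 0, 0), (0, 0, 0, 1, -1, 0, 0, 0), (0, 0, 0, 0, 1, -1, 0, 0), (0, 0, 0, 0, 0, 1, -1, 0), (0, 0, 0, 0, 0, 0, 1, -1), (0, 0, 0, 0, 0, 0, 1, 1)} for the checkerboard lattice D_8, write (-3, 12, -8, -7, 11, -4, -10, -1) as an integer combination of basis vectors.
-3b₁ + 9b₂ + b₃ - 6b₄ + 5b₅ + b₆ - 4b₇ - 5b₈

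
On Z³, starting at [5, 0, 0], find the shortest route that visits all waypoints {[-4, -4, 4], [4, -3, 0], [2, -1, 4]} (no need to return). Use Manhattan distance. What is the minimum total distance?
21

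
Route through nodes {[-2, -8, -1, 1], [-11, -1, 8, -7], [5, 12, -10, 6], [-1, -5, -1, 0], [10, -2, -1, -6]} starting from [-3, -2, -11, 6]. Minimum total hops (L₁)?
121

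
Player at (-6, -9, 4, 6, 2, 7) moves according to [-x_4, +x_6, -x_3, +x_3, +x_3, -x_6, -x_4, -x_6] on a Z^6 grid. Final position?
(-6, -9, 5, 4, 2, 6)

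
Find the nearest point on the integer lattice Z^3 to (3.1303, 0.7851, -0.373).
(3, 1, 0)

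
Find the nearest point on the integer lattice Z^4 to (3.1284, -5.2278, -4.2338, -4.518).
(3, -5, -4, -5)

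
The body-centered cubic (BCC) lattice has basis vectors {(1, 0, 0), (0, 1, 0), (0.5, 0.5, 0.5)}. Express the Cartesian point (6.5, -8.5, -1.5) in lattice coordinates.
8b₁ - 7b₂ - 3b₃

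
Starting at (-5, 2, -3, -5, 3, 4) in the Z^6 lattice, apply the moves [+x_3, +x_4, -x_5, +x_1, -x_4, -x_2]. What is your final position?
(-4, 1, -2, -5, 2, 4)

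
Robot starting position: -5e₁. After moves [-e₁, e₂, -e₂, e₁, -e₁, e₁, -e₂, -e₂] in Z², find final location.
(-5, -2)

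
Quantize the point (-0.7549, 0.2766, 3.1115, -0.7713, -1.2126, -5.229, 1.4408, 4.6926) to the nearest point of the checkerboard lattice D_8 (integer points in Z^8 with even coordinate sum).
(-1, 0, 3, -1, -1, -5, 2, 5)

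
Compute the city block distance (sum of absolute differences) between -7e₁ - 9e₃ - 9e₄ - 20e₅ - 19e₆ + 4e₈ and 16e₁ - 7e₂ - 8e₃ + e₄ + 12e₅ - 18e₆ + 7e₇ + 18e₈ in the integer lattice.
95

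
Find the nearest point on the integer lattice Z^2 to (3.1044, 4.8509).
(3, 5)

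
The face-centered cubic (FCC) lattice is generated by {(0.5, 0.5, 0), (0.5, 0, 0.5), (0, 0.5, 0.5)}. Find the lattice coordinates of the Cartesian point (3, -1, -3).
5b₁ + b₂ - 7b₃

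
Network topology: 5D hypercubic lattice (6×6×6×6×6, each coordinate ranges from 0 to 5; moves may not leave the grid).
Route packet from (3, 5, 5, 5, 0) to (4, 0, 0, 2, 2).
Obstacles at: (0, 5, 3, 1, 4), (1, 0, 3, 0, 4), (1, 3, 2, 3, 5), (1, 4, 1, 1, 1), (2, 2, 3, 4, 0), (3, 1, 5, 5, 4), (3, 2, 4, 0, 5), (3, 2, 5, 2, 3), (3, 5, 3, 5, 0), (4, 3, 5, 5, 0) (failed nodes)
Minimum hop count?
16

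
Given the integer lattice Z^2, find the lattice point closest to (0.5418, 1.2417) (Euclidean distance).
(1, 1)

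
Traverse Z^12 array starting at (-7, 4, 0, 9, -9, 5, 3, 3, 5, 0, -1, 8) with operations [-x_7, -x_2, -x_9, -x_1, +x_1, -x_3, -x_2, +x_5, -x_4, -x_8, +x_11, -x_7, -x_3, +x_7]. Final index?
(-7, 2, -2, 8, -8, 5, 2, 2, 4, 0, 0, 8)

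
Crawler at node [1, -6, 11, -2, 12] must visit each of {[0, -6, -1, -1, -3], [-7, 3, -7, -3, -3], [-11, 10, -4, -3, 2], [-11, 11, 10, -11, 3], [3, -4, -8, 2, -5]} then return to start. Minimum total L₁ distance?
162
(one optimal route: (1, -6, 11, -2, 12) → (0, -6, -1, -1, -3) → (3, -4, -8, 2, -5) → (-7, 3, -7, -3, -3) → (-11, 10, -4, -3, 2) → (-11, 11, 10, -11, 3) → (1, -6, 11, -2, 12))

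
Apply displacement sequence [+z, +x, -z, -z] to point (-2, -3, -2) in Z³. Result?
(-1, -3, -3)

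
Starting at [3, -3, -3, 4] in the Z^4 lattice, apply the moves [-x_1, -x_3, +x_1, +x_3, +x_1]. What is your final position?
(4, -3, -3, 4)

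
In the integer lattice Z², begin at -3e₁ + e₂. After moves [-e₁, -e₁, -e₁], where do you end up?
(-6, 1)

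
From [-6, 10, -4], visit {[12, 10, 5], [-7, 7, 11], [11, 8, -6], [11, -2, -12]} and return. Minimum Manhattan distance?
114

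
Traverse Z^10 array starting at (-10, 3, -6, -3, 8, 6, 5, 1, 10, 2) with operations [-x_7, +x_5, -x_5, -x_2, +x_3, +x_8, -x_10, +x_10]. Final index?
(-10, 2, -5, -3, 8, 6, 4, 2, 10, 2)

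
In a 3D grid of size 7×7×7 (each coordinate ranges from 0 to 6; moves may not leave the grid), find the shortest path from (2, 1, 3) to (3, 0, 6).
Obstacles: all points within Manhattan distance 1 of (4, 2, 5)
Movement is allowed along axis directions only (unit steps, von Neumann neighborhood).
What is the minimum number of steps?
5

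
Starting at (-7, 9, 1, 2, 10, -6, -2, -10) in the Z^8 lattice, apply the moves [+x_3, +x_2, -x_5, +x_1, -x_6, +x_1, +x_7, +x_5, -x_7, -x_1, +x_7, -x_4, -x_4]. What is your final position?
(-6, 10, 2, 0, 10, -7, -1, -10)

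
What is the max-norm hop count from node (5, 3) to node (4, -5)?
8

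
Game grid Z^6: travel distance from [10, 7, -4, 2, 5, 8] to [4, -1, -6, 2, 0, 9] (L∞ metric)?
8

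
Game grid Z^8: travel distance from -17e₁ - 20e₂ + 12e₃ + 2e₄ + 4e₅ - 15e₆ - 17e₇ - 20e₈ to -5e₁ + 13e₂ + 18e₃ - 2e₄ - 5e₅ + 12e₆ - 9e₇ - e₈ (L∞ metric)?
33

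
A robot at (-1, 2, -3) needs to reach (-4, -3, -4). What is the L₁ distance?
9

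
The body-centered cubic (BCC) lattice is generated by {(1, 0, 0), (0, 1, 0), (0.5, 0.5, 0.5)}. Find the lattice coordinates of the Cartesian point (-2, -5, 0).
-2b₁ - 5b₂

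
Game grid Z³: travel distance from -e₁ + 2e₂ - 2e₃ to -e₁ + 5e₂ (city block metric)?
5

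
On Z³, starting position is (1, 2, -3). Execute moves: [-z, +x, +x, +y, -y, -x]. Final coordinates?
(2, 2, -4)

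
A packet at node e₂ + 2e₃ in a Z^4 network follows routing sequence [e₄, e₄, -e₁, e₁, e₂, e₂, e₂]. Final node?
(0, 4, 2, 2)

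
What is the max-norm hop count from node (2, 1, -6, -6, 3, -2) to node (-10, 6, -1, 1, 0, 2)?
12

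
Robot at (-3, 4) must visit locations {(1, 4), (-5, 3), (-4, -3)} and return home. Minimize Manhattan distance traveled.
26
(one optimal route: (-3, 4) → (1, 4) → (-5, 3) → (-4, -3) → (-3, 4))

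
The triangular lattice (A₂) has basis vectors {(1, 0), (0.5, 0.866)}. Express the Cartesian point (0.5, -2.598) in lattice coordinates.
2b₁ - 3b₂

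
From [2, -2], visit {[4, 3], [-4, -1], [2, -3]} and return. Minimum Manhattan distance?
28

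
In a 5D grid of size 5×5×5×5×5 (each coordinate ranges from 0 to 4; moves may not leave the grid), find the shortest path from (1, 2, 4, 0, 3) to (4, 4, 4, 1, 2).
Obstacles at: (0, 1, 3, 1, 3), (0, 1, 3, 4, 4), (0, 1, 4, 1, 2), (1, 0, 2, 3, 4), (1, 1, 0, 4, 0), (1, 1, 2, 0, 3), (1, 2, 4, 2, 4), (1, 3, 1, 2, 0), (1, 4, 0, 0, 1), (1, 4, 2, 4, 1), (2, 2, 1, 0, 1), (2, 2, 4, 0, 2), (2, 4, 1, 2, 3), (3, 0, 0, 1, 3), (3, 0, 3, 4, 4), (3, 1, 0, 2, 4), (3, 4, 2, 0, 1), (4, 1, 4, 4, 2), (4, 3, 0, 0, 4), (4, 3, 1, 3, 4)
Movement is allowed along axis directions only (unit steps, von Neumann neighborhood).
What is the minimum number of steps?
7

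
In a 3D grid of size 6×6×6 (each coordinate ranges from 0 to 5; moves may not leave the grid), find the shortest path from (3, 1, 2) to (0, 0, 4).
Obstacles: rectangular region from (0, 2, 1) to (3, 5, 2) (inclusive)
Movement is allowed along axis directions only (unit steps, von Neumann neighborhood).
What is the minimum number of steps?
6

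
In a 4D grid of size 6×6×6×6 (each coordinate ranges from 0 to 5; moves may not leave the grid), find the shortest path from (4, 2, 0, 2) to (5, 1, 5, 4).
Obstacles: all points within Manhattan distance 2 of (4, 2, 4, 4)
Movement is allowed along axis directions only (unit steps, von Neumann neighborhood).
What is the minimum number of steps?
9
(one shortest path: (4, 2, 0, 2) → (5, 2, 0, 2) → (5, 1, 0, 2) → (5, 1, 1, 2) → (5, 1, 2, 2) → (5, 1, 3, 2) → (5, 1, 4, 2) → (5, 1, 5, 2) → (5, 1, 5, 3) → (5, 1, 5, 4))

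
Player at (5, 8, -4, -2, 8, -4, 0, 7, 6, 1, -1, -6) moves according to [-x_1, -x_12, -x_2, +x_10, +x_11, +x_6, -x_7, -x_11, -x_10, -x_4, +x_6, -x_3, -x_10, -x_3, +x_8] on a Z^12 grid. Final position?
(4, 7, -6, -3, 8, -2, -1, 8, 6, 0, -1, -7)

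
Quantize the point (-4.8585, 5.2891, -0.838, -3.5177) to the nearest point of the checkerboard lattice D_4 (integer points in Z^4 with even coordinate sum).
(-5, 5, -1, -3)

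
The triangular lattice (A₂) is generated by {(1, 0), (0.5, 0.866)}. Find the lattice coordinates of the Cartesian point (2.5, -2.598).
4b₁ - 3b₂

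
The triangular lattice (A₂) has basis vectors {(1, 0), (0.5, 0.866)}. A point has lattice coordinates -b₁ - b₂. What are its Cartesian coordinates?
(-1.5, -0.866)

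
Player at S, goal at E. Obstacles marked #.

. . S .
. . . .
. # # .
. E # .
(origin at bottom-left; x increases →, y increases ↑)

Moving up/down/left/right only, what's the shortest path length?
6
(one shortest path: (2, 3) → (1, 3) → (0, 3) → (0, 2) → (0, 1) → (0, 0) → (1, 0))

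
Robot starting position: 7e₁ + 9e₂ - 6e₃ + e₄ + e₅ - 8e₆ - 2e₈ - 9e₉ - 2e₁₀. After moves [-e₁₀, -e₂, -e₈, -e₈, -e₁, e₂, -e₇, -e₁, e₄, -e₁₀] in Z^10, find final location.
(5, 9, -6, 2, 1, -8, -1, -4, -9, -4)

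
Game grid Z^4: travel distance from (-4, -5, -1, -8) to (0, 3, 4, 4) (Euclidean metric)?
15.7797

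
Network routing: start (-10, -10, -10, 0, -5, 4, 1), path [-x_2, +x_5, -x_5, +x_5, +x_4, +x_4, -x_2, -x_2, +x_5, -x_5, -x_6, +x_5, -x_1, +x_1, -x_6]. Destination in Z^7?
(-10, -13, -10, 2, -3, 2, 1)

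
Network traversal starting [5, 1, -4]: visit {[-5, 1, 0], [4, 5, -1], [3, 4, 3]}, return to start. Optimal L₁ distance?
42
(one optimal route: (5, 1, -4) → (-5, 1, 0) → (3, 4, 3) → (4, 5, -1) → (5, 1, -4))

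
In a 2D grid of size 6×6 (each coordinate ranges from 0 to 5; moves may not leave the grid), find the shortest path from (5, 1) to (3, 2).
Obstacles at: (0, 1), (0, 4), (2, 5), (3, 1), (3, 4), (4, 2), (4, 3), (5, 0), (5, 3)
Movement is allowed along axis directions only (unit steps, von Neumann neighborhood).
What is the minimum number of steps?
7
(one shortest path: (5, 1) → (4, 1) → (4, 0) → (3, 0) → (2, 0) → (2, 1) → (2, 2) → (3, 2))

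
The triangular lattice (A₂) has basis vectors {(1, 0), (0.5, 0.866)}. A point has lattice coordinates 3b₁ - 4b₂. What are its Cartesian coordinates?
(1, -3.464)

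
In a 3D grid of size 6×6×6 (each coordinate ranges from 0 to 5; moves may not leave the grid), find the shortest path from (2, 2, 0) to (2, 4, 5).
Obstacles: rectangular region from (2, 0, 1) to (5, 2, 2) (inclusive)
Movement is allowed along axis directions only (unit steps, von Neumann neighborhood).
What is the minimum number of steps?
7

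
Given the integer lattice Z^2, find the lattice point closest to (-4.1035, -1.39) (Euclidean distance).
(-4, -1)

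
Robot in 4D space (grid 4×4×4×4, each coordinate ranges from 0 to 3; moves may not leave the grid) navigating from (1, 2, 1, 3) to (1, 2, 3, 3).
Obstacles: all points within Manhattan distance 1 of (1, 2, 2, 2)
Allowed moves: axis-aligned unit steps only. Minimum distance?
4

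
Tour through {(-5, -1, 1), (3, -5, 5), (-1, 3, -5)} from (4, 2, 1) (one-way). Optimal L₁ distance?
42
(one optimal route: (4, 2, 1) → (3, -5, 5) → (-5, -1, 1) → (-1, 3, -5))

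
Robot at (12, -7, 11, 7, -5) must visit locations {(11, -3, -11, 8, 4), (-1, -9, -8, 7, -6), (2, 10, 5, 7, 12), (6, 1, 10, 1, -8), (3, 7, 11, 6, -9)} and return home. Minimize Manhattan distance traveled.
186
(one optimal route: (12, -7, 11, 7, -5) → (-1, -9, -8, 7, -6) → (11, -3, -11, 8, 4) → (2, 10, 5, 7, 12) → (3, 7, 11, 6, -9) → (6, 1, 10, 1, -8) → (12, -7, 11, 7, -5))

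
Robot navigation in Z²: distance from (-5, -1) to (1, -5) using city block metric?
10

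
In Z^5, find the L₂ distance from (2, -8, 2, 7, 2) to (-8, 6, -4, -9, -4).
24.98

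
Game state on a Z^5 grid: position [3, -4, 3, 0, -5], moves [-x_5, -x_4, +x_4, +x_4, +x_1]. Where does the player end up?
(4, -4, 3, 1, -6)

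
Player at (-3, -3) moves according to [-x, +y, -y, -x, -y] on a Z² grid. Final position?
(-5, -4)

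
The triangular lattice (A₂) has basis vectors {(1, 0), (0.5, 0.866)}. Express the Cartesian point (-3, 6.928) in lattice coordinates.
-7b₁ + 8b₂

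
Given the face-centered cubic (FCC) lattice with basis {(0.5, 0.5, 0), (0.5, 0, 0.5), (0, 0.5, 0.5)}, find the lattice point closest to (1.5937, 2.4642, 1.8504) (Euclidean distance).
(1.5, 2.5, 2)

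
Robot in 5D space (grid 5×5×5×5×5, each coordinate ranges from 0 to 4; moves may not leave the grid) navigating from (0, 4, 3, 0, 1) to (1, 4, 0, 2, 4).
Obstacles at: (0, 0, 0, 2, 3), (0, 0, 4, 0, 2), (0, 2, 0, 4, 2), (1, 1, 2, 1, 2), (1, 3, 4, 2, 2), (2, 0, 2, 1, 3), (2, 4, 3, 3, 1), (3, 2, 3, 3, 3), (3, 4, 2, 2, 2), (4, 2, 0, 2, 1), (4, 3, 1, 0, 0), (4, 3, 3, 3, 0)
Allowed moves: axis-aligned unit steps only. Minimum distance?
9
(one shortest path: (0, 4, 3, 0, 1) → (1, 4, 3, 0, 1) → (1, 4, 2, 0, 1) → (1, 4, 1, 0, 1) → (1, 4, 0, 0, 1) → (1, 4, 0, 1, 1) → (1, 4, 0, 2, 1) → (1, 4, 0, 2, 2) → (1, 4, 0, 2, 3) → (1, 4, 0, 2, 4))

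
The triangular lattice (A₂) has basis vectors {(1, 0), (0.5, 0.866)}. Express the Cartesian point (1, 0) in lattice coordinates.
b₁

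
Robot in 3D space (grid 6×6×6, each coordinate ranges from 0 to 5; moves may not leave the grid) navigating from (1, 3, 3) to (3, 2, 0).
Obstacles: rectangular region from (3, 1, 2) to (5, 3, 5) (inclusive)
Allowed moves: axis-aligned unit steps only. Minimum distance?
6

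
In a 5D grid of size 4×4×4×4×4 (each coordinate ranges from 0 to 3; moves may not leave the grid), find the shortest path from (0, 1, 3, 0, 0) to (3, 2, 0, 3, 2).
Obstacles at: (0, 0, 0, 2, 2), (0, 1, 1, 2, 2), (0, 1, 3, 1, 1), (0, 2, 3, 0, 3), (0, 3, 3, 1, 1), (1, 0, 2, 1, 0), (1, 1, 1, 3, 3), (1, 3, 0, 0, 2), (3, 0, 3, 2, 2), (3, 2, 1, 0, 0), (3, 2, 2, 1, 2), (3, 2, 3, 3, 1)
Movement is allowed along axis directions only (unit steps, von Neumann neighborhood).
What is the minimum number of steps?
12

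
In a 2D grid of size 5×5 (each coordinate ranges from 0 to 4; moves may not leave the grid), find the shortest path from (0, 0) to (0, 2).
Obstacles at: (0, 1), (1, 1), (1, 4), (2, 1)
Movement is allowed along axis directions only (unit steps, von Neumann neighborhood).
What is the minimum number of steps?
8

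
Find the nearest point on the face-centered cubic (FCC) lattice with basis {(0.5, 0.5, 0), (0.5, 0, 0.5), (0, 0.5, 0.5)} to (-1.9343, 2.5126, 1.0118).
(-1.5, 2.5, 1)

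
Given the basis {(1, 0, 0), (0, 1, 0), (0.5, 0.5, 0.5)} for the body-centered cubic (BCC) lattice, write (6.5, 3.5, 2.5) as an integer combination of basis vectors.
4b₁ + b₂ + 5b₃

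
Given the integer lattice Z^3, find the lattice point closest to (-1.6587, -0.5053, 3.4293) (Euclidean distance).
(-2, -1, 3)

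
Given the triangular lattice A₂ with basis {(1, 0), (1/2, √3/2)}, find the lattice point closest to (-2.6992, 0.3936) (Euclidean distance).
(-3, 0)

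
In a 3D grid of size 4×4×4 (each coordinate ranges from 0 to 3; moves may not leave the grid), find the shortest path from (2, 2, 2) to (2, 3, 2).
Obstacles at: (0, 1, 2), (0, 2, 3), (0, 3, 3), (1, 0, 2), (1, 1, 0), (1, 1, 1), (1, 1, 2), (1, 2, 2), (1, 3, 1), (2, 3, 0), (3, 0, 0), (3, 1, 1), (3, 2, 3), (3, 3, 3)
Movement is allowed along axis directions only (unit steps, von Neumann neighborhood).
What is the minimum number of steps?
1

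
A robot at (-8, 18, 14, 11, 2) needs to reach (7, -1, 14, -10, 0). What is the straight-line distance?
32.1092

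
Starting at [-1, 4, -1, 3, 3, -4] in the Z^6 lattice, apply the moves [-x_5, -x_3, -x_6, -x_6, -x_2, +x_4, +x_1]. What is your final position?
(0, 3, -2, 4, 2, -6)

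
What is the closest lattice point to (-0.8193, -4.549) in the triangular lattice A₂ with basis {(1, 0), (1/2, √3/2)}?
(-0.5, -4.33)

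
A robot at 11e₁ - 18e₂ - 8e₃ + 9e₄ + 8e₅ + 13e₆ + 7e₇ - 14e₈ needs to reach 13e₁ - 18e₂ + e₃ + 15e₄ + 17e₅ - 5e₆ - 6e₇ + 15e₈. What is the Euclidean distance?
39.1918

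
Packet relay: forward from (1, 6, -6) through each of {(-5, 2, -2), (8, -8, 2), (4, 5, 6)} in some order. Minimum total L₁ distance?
55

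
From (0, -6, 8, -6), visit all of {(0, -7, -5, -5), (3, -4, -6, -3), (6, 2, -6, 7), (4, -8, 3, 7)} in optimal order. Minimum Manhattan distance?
64
(one optimal route: (0, -6, 8, -6) → (0, -7, -5, -5) → (3, -4, -6, -3) → (6, 2, -6, 7) → (4, -8, 3, 7))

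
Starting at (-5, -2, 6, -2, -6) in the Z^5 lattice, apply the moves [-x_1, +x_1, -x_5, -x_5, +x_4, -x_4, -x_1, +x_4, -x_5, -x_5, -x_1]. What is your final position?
(-7, -2, 6, -1, -10)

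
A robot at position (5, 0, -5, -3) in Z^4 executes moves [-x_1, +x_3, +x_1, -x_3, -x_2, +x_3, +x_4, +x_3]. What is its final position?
(5, -1, -3, -2)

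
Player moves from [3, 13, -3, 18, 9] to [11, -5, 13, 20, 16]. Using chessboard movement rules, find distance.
18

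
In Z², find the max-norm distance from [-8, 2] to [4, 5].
12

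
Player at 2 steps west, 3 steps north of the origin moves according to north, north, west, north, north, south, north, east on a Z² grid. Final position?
(-2, 7)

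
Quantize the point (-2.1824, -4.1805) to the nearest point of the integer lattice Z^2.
(-2, -4)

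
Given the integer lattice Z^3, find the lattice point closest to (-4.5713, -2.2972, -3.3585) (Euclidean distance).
(-5, -2, -3)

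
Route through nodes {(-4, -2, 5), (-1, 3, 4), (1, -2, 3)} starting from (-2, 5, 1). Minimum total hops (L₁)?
21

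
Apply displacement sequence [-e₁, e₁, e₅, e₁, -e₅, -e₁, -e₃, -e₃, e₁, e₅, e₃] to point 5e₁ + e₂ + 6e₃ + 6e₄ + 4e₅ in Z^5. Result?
(6, 1, 5, 6, 5)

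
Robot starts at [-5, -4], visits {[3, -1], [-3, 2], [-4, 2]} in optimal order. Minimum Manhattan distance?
17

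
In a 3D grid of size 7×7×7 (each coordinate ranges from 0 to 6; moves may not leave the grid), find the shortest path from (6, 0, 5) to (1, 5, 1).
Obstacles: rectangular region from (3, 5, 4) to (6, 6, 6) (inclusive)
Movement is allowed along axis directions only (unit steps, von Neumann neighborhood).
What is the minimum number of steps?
14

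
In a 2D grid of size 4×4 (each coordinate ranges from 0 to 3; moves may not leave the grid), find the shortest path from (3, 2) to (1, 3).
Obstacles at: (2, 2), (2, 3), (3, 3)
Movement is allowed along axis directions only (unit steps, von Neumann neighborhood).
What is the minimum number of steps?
5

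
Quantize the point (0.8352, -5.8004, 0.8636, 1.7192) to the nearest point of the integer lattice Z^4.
(1, -6, 1, 2)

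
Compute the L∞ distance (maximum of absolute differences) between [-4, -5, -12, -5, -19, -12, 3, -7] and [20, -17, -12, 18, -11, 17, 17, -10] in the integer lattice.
29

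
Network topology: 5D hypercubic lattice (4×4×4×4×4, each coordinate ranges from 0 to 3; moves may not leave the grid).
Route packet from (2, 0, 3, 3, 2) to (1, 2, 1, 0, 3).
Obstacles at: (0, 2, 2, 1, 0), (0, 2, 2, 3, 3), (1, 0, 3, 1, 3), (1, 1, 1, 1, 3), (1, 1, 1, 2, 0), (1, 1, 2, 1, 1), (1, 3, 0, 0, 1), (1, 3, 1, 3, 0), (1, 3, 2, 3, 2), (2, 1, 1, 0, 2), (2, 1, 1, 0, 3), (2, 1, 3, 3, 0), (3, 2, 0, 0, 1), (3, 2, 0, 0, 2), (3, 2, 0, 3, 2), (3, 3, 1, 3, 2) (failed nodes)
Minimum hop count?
9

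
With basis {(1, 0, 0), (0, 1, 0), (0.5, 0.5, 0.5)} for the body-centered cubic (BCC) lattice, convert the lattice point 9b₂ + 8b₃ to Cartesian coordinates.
(4, 13, 4)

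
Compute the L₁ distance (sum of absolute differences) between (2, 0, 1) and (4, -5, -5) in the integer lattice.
13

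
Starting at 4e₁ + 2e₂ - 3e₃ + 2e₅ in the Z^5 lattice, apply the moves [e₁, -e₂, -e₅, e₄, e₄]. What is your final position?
(5, 1, -3, 2, 1)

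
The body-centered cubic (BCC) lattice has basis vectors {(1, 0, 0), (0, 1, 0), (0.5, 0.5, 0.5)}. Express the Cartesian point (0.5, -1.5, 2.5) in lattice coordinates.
-2b₁ - 4b₂ + 5b₃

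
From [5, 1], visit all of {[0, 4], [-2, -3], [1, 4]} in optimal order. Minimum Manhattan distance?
17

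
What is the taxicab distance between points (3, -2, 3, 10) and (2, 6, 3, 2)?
17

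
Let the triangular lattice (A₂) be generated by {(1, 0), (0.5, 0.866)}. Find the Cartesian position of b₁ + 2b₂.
(2, 1.732)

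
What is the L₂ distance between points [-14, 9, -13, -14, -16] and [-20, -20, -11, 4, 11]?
43.9773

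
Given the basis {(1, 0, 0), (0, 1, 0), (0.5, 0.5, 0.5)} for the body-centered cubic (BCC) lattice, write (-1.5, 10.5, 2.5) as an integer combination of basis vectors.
-4b₁ + 8b₂ + 5b₃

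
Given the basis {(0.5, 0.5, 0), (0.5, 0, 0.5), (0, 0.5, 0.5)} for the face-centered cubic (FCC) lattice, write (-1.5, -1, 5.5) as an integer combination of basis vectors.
-8b₁ + 5b₂ + 6b₃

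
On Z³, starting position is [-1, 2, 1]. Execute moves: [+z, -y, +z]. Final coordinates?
(-1, 1, 3)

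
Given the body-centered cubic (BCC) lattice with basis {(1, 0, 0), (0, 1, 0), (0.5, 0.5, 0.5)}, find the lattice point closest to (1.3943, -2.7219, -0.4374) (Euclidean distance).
(1.5, -2.5, -0.5)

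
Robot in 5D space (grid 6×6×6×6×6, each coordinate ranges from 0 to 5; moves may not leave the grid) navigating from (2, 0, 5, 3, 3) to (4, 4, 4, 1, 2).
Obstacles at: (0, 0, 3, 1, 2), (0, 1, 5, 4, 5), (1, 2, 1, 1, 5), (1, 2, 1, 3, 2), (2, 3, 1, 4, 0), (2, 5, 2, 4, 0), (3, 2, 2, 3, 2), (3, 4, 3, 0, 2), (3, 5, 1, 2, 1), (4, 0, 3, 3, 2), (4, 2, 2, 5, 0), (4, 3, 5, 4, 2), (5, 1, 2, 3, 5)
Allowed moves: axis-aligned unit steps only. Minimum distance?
10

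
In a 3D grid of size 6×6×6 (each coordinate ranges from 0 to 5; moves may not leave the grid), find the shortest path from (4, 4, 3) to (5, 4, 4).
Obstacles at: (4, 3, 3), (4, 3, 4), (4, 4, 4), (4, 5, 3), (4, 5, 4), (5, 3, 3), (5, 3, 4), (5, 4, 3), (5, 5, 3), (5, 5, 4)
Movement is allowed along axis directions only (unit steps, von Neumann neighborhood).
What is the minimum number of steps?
6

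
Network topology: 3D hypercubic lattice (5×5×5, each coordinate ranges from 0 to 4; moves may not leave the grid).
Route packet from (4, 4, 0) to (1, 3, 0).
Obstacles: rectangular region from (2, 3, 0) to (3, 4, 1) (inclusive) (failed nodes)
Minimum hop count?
6
(one shortest path: (4, 4, 0) → (4, 3, 0) → (4, 2, 0) → (3, 2, 0) → (2, 2, 0) → (1, 2, 0) → (1, 3, 0))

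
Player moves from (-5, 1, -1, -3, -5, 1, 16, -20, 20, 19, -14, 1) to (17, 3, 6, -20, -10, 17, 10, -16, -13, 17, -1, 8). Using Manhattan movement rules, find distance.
134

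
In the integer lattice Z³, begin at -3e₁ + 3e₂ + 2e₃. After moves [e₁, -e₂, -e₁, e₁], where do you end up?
(-2, 2, 2)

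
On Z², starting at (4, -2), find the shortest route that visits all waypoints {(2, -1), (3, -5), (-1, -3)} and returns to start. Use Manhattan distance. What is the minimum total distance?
18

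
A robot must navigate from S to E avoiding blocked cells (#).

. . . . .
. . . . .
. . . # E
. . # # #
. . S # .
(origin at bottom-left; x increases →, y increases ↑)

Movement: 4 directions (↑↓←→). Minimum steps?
8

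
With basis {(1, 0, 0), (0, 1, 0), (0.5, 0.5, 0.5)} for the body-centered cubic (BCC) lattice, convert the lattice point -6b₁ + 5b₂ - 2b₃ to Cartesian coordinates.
(-7, 4, -1)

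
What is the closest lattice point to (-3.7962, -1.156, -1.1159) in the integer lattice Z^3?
(-4, -1, -1)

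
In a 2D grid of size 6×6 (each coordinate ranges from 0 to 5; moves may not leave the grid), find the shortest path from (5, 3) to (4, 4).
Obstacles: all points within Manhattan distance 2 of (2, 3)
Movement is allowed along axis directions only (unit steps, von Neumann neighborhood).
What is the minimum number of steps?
2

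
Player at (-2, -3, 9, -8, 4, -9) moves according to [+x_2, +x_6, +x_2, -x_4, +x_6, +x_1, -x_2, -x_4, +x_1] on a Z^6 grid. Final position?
(0, -2, 9, -10, 4, -7)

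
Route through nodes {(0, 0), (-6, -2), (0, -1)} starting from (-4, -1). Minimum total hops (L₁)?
11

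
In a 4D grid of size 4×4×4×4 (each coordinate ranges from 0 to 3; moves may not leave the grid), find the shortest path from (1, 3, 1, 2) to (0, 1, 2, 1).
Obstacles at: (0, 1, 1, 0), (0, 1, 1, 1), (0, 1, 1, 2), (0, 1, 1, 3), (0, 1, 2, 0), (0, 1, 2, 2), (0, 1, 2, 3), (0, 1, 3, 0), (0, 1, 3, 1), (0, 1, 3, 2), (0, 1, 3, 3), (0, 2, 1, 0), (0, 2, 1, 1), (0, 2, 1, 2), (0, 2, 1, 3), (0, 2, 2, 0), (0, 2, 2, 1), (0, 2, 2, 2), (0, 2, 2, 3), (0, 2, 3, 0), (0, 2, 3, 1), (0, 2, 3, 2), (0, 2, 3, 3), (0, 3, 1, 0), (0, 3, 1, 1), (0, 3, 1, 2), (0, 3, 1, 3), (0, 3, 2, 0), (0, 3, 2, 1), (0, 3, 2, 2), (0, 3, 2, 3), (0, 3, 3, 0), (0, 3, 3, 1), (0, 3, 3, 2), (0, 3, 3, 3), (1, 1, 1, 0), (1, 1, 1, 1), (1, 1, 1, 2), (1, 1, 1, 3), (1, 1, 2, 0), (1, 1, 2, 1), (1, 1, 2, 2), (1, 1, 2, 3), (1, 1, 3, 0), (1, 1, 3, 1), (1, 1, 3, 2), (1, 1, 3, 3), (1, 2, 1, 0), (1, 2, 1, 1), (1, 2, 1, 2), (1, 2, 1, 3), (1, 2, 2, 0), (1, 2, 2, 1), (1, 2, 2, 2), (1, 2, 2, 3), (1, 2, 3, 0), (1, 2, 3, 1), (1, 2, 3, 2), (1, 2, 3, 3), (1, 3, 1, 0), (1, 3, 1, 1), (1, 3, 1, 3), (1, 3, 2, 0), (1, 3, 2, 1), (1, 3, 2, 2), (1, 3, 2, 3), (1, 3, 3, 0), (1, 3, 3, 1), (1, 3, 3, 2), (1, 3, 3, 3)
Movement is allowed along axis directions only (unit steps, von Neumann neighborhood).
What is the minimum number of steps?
9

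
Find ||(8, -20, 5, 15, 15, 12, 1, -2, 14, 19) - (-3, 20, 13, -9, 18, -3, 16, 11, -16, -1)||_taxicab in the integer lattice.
179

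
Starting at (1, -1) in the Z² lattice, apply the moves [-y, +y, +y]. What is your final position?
(1, 0)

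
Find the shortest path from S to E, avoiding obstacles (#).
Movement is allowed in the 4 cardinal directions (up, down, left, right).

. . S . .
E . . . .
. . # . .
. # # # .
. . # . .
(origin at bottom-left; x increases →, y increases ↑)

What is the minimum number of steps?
3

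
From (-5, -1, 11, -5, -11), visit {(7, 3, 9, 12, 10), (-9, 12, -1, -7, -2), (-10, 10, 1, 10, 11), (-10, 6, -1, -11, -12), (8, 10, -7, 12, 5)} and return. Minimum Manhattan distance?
206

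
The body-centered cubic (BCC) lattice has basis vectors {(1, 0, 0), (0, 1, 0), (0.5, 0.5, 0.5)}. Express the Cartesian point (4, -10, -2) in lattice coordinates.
6b₁ - 8b₂ - 4b₃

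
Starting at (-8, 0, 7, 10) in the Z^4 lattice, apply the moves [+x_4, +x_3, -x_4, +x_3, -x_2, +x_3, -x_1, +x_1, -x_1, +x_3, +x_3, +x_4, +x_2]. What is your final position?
(-9, 0, 12, 11)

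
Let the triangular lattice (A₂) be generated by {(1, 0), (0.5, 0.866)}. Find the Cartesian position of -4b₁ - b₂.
(-4.5, -0.866)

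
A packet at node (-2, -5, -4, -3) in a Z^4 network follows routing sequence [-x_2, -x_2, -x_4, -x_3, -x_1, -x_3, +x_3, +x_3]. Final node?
(-3, -7, -4, -4)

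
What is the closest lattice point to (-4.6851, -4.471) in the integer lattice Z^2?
(-5, -4)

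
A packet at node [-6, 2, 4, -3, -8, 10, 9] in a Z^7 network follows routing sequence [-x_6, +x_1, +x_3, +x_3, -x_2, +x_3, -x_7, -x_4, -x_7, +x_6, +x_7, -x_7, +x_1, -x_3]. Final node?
(-4, 1, 6, -4, -8, 10, 7)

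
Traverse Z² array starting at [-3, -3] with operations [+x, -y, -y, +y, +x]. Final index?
(-1, -4)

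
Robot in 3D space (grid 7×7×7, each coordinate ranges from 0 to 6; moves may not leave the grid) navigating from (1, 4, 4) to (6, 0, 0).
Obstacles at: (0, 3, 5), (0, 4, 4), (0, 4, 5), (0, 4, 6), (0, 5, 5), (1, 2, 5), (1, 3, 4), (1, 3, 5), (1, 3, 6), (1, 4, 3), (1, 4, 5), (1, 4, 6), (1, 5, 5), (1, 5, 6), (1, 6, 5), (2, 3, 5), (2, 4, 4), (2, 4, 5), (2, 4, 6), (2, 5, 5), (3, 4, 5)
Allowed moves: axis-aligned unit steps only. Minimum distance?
15
(one shortest path: (1, 4, 4) → (1, 5, 4) → (2, 5, 4) → (3, 5, 4) → (4, 5, 4) → (5, 5, 4) → (6, 5, 4) → (6, 4, 4) → (6, 3, 4) → (6, 2, 4) → (6, 1, 4) → (6, 0, 4) → (6, 0, 3) → (6, 0, 2) → (6, 0, 1) → (6, 0, 0))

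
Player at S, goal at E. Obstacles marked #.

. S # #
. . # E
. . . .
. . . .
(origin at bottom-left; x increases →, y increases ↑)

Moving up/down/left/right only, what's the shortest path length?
5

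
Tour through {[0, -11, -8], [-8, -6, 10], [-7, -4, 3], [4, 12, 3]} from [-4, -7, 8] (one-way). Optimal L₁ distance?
80
(one optimal route: (-4, -7, 8) → (-8, -6, 10) → (-7, -4, 3) → (0, -11, -8) → (4, 12, 3))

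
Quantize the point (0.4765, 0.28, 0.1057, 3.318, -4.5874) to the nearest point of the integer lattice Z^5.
(0, 0, 0, 3, -5)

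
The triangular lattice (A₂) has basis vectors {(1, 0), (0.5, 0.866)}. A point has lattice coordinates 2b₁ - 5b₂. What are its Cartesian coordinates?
(-0.5, -4.33)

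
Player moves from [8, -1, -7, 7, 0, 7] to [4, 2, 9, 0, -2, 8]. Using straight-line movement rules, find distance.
18.303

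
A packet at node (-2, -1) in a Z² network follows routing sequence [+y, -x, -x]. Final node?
(-4, 0)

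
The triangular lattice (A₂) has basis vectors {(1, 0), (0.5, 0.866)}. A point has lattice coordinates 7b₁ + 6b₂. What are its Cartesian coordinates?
(10, 5.196)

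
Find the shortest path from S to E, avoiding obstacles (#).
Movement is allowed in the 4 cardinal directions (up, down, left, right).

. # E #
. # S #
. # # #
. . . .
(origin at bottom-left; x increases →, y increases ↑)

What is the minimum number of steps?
1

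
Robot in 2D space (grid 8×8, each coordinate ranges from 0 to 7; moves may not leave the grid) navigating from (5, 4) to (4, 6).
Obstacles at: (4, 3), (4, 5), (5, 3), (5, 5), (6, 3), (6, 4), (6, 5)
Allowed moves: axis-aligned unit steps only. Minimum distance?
5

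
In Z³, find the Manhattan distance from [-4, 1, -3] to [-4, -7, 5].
16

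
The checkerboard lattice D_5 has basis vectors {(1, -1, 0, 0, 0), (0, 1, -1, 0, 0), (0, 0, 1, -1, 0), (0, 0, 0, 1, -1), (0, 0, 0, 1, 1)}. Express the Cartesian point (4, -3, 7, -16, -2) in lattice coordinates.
4b₁ + b₂ + 8b₃ - 3b₄ - 5b₅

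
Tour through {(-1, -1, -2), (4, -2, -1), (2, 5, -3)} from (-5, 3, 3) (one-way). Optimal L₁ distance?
31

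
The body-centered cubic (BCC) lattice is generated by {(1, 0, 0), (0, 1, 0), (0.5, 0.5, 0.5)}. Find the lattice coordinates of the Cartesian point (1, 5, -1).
2b₁ + 6b₂ - 2b₃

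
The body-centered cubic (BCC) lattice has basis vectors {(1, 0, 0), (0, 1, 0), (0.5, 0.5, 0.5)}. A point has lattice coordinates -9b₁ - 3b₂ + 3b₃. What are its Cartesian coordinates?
(-7.5, -1.5, 1.5)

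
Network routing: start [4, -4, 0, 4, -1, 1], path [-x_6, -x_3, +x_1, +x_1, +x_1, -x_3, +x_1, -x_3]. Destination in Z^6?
(8, -4, -3, 4, -1, 0)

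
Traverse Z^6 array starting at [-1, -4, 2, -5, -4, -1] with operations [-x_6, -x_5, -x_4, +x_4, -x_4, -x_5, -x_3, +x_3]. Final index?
(-1, -4, 2, -6, -6, -2)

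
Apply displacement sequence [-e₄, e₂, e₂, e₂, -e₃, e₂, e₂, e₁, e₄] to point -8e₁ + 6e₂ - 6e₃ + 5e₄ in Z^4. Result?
(-7, 11, -7, 5)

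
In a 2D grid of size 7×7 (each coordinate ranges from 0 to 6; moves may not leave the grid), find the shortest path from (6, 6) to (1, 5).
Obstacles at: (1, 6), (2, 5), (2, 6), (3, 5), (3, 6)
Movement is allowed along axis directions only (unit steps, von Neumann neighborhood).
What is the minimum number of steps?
8
(one shortest path: (6, 6) → (5, 6) → (4, 6) → (4, 5) → (4, 4) → (3, 4) → (2, 4) → (1, 4) → (1, 5))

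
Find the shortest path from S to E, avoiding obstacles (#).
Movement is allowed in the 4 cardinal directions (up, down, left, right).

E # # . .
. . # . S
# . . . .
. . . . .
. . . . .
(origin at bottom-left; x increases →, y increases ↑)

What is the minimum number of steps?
7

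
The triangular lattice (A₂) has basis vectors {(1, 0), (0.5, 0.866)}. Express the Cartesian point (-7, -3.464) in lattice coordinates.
-5b₁ - 4b₂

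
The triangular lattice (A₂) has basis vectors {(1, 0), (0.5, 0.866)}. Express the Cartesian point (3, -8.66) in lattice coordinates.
8b₁ - 10b₂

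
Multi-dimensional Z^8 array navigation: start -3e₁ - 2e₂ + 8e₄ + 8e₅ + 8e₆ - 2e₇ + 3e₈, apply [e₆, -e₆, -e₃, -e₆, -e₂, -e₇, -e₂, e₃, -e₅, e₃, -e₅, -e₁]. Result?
(-4, -4, 1, 8, 6, 7, -3, 3)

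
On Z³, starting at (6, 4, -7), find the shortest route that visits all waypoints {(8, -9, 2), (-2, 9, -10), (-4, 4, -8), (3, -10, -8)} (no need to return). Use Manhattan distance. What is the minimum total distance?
62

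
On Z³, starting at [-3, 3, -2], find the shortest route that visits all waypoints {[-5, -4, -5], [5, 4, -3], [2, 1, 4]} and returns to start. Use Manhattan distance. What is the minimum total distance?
56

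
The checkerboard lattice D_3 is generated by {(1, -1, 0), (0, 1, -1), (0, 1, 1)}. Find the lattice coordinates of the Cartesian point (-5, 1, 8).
-5b₁ - 6b₂ + 2b₃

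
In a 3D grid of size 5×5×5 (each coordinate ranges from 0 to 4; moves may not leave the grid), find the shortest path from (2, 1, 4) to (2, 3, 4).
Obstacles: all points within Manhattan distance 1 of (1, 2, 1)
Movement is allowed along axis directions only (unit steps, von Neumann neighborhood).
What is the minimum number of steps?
2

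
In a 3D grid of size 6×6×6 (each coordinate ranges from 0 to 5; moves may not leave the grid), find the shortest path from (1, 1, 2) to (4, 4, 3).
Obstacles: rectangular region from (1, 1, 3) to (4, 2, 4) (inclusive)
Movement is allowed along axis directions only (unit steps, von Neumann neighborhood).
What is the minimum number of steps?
7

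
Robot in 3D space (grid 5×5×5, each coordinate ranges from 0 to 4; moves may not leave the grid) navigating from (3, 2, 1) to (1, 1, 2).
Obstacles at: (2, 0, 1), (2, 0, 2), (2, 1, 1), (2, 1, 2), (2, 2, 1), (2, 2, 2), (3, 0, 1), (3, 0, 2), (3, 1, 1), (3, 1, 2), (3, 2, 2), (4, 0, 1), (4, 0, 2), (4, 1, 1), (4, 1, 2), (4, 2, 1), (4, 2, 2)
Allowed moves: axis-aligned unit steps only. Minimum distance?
6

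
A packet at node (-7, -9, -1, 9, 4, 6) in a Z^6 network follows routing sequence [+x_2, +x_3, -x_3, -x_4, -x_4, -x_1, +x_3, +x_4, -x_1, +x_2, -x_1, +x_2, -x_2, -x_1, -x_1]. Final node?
(-12, -7, 0, 8, 4, 6)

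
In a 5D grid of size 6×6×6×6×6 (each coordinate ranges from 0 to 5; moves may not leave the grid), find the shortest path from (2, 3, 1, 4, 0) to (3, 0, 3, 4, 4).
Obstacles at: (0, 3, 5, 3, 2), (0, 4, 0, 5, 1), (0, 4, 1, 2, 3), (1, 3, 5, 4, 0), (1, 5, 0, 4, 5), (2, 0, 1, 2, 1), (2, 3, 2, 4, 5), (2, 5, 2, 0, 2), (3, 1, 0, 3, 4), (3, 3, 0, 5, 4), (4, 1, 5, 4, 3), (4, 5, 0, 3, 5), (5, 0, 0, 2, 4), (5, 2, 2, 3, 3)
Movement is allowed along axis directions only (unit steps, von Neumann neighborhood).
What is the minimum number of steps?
10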